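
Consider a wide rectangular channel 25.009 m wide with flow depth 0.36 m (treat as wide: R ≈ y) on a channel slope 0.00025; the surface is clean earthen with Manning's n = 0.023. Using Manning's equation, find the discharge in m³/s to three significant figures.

A = b·y = 25.009 × 0.36 = 9.003 m²
Wide channel: R ≈ y = 0.36 m
Q = (1/n)·A·R^(2/3)·S^(1/2) = (1/0.023) × 9.003 × 0.3600^(2/3) × 0.00025^(1/2) = 3.132 m³/s

3.13 m³/s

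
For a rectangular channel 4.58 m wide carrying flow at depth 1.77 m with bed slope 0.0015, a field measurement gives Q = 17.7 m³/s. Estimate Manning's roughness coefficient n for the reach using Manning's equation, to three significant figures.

0.0177

A = b·y = 4.58 × 1.77 = 8.107 m²
P = b + 2y = 4.58 + 2×1.77 = 8.120 m
R = A/P = 8.107/8.120 = 0.9983 m
n = (1/Q)·A·R^(2/3)·S^(1/2) = (1/17.7) × 8.107 × 0.9989 × 0.03873 = 0.01772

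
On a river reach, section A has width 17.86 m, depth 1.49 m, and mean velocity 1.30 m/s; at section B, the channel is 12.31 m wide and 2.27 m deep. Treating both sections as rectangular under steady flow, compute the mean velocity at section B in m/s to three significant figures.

1.24 m/s

Q = A₁V₁ = (17.86×1.49) × 1.30 = 34.59 m³/s
A₂ = 12.31 × 2.27 = 27.94 m²
V₂ = Q/A₂ = 34.59/27.94 = 1.238 m/s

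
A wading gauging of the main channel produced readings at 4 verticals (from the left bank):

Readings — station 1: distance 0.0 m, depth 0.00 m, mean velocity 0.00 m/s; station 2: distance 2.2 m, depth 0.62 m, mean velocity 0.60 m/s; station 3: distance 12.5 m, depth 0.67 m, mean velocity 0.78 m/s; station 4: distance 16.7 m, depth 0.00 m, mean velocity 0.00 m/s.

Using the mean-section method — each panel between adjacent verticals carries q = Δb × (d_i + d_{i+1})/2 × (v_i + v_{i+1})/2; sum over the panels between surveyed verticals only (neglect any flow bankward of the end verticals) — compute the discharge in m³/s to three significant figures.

5.34 m³/s

Panel 1-2: Δb = 2.2 m, d̄ = (0.00+0.62)/2 = 0.31, v̄ = (0.00+0.60)/2 = 0.3 → q = 2.2×0.31×0.3 = 0.2046 m³/s
Panel 2-3: Δb = 10.3 m, d̄ = (0.62+0.67)/2 = 0.645, v̄ = (0.60+0.78)/2 = 0.69 → q = 10.3×0.645×0.69 = 4.584 m³/s
Panel 3-4: Δb = 4.2 m, d̄ = (0.67+0.00)/2 = 0.335, v̄ = (0.78+0.00)/2 = 0.39 → q = 4.2×0.335×0.39 = 0.5487 m³/s
Q = Σ q = 5.337 m³/s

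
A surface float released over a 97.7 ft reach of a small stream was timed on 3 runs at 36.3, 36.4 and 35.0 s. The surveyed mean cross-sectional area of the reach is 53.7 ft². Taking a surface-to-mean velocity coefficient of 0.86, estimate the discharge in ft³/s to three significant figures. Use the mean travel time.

126 ft³/s

t̄ = (36.3 + 36.4 + 35.0) / 3 = 35.9 s
v_surface = L / t̄ = 97.7 / 35.9 = 2.721 ft/s
v_mean = 0.86 × 2.721 = 2.340 ft/s
Q = A × v_mean = 53.7 × 2.340 = 125.7 ft³/s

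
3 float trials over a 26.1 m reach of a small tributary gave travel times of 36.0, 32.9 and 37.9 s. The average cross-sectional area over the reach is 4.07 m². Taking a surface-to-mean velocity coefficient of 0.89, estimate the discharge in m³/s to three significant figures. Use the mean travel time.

t̄ = (36.0 + 32.9 + 37.9) / 3 = 35.6 s
v_surface = L / t̄ = 26.1 / 35.6 = 0.7331 m/s
v_mean = 0.89 × 0.7331 = 0.6525 m/s
Q = A × v_mean = 4.07 × 0.6525 = 2.656 m³/s

2.66 m³/s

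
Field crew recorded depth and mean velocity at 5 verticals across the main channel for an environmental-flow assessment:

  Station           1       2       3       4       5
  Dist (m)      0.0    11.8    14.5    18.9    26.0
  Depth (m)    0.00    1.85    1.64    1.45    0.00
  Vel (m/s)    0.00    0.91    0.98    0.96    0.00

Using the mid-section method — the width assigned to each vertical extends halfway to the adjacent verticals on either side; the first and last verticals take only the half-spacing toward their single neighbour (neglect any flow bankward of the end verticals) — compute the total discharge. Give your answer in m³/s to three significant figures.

25.9 m³/s

w_2 = (14.5 − 0.0)/2 = 7.25 m; q_2 = 0.91 × 1.85 × 7.25 = 12.21 m³/s
w_3 = (18.9 − 11.8)/2 = 3.55 m; q_3 = 0.98 × 1.64 × 3.55 = 5.706 m³/s
w_4 = (26.0 − 14.5)/2 = 5.75 m; q_4 = 0.96 × 1.45 × 5.75 = 8.004 m³/s
Stations 1, 5 contribute zero (depth or velocity is 0).
Q = Σ qᵢ = 25.91 m³/s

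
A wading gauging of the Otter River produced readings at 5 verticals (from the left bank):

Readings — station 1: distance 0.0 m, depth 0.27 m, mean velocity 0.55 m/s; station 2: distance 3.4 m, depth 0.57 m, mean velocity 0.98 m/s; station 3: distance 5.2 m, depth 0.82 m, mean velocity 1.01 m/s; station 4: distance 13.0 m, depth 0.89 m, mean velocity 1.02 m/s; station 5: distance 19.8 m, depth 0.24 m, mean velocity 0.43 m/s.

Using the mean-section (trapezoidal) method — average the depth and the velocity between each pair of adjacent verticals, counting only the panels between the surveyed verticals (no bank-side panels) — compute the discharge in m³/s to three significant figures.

11.9 m³/s

Panel 1-2: Δb = 3.4 m, d̄ = (0.27+0.57)/2 = 0.42, v̄ = (0.55+0.98)/2 = 0.765 → q = 3.4×0.42×0.765 = 1.092 m³/s
Panel 2-3: Δb = 1.8 m, d̄ = (0.57+0.82)/2 = 0.695, v̄ = (0.98+1.01)/2 = 0.995 → q = 1.8×0.695×0.995 = 1.245 m³/s
Panel 3-4: Δb = 7.8 m, d̄ = (0.82+0.89)/2 = 0.855, v̄ = (1.01+1.02)/2 = 1.015 → q = 7.8×0.855×1.015 = 6.769 m³/s
Panel 4-5: Δb = 6.8 m, d̄ = (0.89+0.24)/2 = 0.565, v̄ = (1.02+0.43)/2 = 0.725 → q = 6.8×0.565×0.725 = 2.785 m³/s
Q = Σ q = 11.89 m³/s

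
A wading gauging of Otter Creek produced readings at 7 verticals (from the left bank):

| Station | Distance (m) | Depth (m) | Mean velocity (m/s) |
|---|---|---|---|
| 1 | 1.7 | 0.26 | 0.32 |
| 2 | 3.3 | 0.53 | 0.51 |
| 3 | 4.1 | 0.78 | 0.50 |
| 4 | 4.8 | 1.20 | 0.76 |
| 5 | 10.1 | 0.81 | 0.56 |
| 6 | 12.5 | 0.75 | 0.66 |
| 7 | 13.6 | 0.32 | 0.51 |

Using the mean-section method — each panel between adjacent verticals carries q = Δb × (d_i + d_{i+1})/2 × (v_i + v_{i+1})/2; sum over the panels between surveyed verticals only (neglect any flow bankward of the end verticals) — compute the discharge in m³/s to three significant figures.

Panel 1-2: Δb = 1.6 m, d̄ = (0.26+0.53)/2 = 0.395, v̄ = (0.32+0.51)/2 = 0.415 → q = 1.6×0.395×0.415 = 0.2623 m³/s
Panel 2-3: Δb = 0.8 m, d̄ = (0.53+0.78)/2 = 0.655, v̄ = (0.51+0.50)/2 = 0.505 → q = 0.8×0.655×0.505 = 0.2646 m³/s
Panel 3-4: Δb = 0.7 m, d̄ = (0.78+1.20)/2 = 0.99, v̄ = (0.50+0.76)/2 = 0.63 → q = 0.7×0.99×0.63 = 0.4366 m³/s
Panel 4-5: Δb = 5.3 m, d̄ = (1.20+0.81)/2 = 1.005, v̄ = (0.76+0.56)/2 = 0.66 → q = 5.3×1.005×0.66 = 3.515 m³/s
Panel 5-6: Δb = 2.4 m, d̄ = (0.81+0.75)/2 = 0.78, v̄ = (0.56+0.66)/2 = 0.61 → q = 2.4×0.78×0.61 = 1.142 m³/s
Panel 6-7: Δb = 1.1 m, d̄ = (0.75+0.32)/2 = 0.535, v̄ = (0.66+0.51)/2 = 0.585 → q = 1.1×0.535×0.585 = 0.3443 m³/s
Q = Σ q = 5.965 m³/s

5.97 m³/s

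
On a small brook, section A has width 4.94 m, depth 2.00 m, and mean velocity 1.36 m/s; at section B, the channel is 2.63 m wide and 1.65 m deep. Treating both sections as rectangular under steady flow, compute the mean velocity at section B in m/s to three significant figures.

Q = A₁V₁ = (4.94×2.00) × 1.36 = 13.44 m³/s
A₂ = 2.63 × 1.65 = 4.340 m²
V₂ = Q/A₂ = 13.44/4.340 = 3.096 m/s

3.10 m/s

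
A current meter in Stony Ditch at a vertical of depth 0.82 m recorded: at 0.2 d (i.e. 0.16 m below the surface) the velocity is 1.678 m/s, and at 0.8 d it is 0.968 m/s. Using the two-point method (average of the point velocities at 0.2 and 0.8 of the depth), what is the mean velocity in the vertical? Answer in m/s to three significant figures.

1.32 m/s

v̄ = (1.678 + 0.968) / 2 = 1.323 m/s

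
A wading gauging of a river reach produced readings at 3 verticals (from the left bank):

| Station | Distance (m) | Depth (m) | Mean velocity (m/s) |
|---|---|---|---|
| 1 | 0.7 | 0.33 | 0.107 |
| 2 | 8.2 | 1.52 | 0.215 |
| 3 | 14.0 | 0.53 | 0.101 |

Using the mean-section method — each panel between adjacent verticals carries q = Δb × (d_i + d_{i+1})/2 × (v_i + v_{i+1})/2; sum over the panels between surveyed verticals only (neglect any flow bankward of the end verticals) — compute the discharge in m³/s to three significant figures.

2.06 m³/s

Panel 1-2: Δb = 7.5 m, d̄ = (0.33+1.52)/2 = 0.925, v̄ = (0.107+0.215)/2 = 0.161 → q = 7.5×0.925×0.161 = 1.117 m³/s
Panel 2-3: Δb = 5.8 m, d̄ = (1.52+0.53)/2 = 1.025, v̄ = (0.215+0.101)/2 = 0.158 → q = 5.8×1.025×0.158 = 0.9393 m³/s
Q = Σ q = 2.056 m³/s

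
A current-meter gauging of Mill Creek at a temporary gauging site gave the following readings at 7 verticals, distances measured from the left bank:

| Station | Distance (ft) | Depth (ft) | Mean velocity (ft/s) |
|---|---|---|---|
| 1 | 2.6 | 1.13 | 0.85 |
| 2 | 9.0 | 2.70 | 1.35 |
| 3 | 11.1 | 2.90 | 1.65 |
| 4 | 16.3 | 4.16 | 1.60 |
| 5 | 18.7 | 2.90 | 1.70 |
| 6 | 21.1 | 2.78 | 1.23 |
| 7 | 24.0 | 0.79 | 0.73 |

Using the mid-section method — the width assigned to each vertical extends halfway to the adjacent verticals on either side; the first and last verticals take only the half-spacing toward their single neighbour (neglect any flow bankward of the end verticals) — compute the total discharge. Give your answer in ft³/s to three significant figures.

83.1 ft³/s

w_1 = (9.0 − 2.6)/2 = 3.2 ft; q_1 = 0.85 × 1.13 × 3.2 = 3.074 ft³/s
w_2 = (11.1 − 2.6)/2 = 4.25 ft; q_2 = 1.35 × 2.70 × 4.25 = 15.49 ft³/s
w_3 = (16.3 − 9.0)/2 = 3.65 ft; q_3 = 1.65 × 2.90 × 3.65 = 17.47 ft³/s
w_4 = (18.7 − 11.1)/2 = 3.8 ft; q_4 = 1.60 × 4.16 × 3.8 = 25.29 ft³/s
w_5 = (21.1 − 16.3)/2 = 2.4 ft; q_5 = 1.70 × 2.90 × 2.4 = 11.83 ft³/s
w_6 = (24.0 − 18.7)/2 = 2.65 ft; q_6 = 1.23 × 2.78 × 2.65 = 9.061 ft³/s
w_7 = (24.0 − 21.1)/2 = 1.45 ft; q_7 = 0.73 × 0.79 × 1.45 = 0.8362 ft³/s
Q = Σ qᵢ = 83.05 ft³/s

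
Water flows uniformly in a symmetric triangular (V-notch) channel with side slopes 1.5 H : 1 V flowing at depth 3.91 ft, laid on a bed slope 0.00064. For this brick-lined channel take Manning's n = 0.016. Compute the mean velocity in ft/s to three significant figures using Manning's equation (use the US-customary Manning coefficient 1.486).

3.25 ft/s

A = z·y² = 1.5×3.91² = 22.93 ft²
P = 2y√(1+z²) = 2×3.91×√(1+1.5²) = 14.10 ft
R = A/P = 22.93/14.10 = 1.627 ft
Q = (1.486/n)·A·R^(2/3)·S^(1/2) = (1.486/0.016) × 22.93 × 1.627^(2/3) × 0.00064^(1/2) = 74.52 ft³/s
V = Q/A = 74.52/22.93 = 3.250 ft/s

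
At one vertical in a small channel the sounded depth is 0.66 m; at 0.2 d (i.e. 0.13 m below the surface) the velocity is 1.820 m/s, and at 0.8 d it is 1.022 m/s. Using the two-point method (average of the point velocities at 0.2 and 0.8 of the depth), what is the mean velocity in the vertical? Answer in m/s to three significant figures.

v̄ = (1.820 + 1.022) / 2 = 1.421 m/s

1.42 m/s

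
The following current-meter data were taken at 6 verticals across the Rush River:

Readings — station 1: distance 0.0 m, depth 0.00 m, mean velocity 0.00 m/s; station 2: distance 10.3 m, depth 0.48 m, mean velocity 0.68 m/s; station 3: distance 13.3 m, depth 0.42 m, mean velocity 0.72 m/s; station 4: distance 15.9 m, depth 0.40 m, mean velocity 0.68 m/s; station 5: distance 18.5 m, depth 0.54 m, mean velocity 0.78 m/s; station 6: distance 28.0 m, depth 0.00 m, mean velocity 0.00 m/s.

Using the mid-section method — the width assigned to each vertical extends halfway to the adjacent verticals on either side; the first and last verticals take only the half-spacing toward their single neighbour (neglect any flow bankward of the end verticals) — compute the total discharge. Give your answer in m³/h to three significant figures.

w_2 = (13.3 − 0.0)/2 = 6.65 m; q_2 = 0.68 × 0.48 × 6.65 = 2.171 m³/s
w_3 = (15.9 − 10.3)/2 = 2.8 m; q_3 = 0.72 × 0.42 × 2.8 = 0.8467 m³/s
w_4 = (18.5 − 13.3)/2 = 2.6 m; q_4 = 0.68 × 0.40 × 2.6 = 0.7072 m³/s
w_5 = (28.0 − 15.9)/2 = 6.05 m; q_5 = 0.78 × 0.54 × 6.05 = 2.548 m³/s
Stations 1, 6 contribute zero (depth or velocity is 0).
Q = Σ qᵢ = 6.273 m³/s
= 6.273 × 3600 = 22580 m³/h

22600 m³/h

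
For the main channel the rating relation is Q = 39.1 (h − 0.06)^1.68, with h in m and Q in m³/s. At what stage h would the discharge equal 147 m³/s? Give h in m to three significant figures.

2.26 m

h − h₀ = (Q/C)^(1/b) = (147/39.1)^(1/1.68) = 2.200 m
h = 0.06 + 2.200 = 2.260 m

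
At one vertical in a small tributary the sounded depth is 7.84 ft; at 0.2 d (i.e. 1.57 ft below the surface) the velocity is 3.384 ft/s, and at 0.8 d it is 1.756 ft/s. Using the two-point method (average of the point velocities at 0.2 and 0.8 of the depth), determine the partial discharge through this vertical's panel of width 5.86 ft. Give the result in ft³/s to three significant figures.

118 ft³/s

v̄ = (3.384 + 1.756) / 2 = 2.570 ft/s
q = v̄ × d × w = 2.570 × 7.84 × 5.86 = 118.1 ft³/s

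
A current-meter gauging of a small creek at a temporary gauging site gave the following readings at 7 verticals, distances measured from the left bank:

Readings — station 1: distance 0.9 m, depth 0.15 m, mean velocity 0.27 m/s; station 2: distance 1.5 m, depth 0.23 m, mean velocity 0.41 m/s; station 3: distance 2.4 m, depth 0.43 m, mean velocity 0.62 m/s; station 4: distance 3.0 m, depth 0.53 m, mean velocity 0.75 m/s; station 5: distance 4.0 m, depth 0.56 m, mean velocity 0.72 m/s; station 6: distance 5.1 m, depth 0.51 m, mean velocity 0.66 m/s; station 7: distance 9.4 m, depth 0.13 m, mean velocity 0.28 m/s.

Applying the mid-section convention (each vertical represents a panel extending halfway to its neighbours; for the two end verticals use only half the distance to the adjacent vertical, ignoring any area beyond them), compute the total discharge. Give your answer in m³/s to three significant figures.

2.01 m³/s

w_1 = (1.5 − 0.9)/2 = 0.3 m; q_1 = 0.27 × 0.15 × 0.3 = 0.01215 m³/s
w_2 = (2.4 − 0.9)/2 = 0.75 m; q_2 = 0.41 × 0.23 × 0.75 = 0.07073 m³/s
w_3 = (3.0 − 1.5)/2 = 0.75 m; q_3 = 0.62 × 0.43 × 0.75 = 0.2000 m³/s
w_4 = (4.0 − 2.4)/2 = 0.8 m; q_4 = 0.75 × 0.53 × 0.8 = 0.3180 m³/s
w_5 = (5.1 − 3.0)/2 = 1.05 m; q_5 = 0.72 × 0.56 × 1.05 = 0.4234 m³/s
w_6 = (9.4 − 4.0)/2 = 2.7 m; q_6 = 0.66 × 0.51 × 2.7 = 0.9088 m³/s
w_7 = (9.4 − 5.1)/2 = 2.15 m; q_7 = 0.28 × 0.13 × 2.15 = 0.07826 m³/s
Q = Σ qᵢ = 2.011 m³/s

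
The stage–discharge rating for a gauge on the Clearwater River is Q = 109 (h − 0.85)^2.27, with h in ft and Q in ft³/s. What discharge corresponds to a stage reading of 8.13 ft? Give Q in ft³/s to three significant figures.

9870 ft³/s

Q = 109 × (8.13 − 0.85)^2.27 = 109 × 7.28^2.27 = 9873 ft³/s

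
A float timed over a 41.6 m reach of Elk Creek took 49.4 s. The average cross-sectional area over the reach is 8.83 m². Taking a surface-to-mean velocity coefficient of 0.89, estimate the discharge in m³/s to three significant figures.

v_surface = L / t̄ = 41.6 / 49.4 = 0.8421 m/s
v_mean = 0.89 × 0.8421 = 0.7495 m/s
Q = A × v_mean = 8.83 × 0.7495 = 6.618 m³/s

6.62 m³/s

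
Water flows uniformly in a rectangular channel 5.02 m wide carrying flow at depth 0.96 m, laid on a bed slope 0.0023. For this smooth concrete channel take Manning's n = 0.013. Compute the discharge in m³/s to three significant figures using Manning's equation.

A = b·y = 5.02 × 0.96 = 4.819 m²
P = b + 2y = 5.02 + 2×0.96 = 6.940 m
R = A/P = 4.819/6.940 = 0.6944 m
Q = (1/n)·A·R^(2/3)·S^(1/2) = (1/0.013) × 4.819 × 0.6944^(2/3) × 0.0023^(1/2) = 13.94 m³/s

13.9 m³/s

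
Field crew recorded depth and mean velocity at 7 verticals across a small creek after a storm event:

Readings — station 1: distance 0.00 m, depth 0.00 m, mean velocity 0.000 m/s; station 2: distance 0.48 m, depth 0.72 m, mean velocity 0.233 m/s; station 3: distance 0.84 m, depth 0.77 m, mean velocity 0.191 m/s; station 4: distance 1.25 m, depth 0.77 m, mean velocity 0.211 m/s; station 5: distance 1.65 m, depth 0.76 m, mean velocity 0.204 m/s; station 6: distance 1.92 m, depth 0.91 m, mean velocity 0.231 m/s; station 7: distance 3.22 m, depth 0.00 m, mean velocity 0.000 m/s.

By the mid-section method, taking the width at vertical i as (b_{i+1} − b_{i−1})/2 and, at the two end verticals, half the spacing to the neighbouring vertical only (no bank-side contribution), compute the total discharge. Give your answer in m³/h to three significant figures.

w_2 = (0.84 − 0.00)/2 = 0.42 m; q_2 = 0.233 × 0.72 × 0.42 = 0.07046 m³/s
w_3 = (1.25 − 0.48)/2 = 0.385 m; q_3 = 0.191 × 0.77 × 0.385 = 0.05662 m³/s
w_4 = (1.65 − 0.84)/2 = 0.405 m; q_4 = 0.211 × 0.77 × 0.405 = 0.06580 m³/s
w_5 = (1.92 − 1.25)/2 = 0.335 m; q_5 = 0.204 × 0.76 × 0.335 = 0.05194 m³/s
w_6 = (3.22 − 1.65)/2 = 0.785 m; q_6 = 0.231 × 0.91 × 0.785 = 0.1650 m³/s
Stations 1, 7 contribute zero (depth or velocity is 0).
Q = Σ qᵢ = 0.4098 m³/s
= 0.4098 × 3600 = 1475 m³/h

1480 m³/h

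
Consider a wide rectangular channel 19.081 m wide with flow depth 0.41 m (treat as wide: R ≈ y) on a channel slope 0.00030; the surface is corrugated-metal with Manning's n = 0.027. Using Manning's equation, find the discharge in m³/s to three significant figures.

2.77 m³/s

A = b·y = 19.081 × 0.41 = 7.823 m²
Wide channel: R ≈ y = 0.41 m
Q = (1/n)·A·R^(2/3)·S^(1/2) = (1/0.027) × 7.823 × 0.4100^(2/3) × 0.00030^(1/2) = 2.770 m³/s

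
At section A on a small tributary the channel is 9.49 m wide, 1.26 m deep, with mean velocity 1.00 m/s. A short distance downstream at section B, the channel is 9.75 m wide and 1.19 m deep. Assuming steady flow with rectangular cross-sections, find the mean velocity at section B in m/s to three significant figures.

1.03 m/s

Q = A₁V₁ = (9.49×1.26) × 1.00 = 11.96 m³/s
A₂ = 9.75 × 1.19 = 11.60 m²
V₂ = Q/A₂ = 11.96/11.60 = 1.031 m/s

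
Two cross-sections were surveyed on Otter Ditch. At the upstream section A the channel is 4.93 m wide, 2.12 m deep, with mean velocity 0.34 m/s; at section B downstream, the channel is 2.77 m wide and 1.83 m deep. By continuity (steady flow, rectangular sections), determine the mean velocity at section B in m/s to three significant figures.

Q = A₁V₁ = (4.93×2.12) × 0.34 = 3.554 m³/s
A₂ = 2.77 × 1.83 = 5.069 m²
V₂ = Q/A₂ = 3.554/5.069 = 0.7010 m/s

0.701 m/s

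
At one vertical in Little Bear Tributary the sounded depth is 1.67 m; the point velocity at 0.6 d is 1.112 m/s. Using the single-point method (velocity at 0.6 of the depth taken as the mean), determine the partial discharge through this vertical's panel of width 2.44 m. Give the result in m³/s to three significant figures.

v̄ = v₀.₆ = 1.112 m/s
q = v̄ × d × w = 1.112 × 1.67 × 2.44 = 4.531 m³/s

4.53 m³/s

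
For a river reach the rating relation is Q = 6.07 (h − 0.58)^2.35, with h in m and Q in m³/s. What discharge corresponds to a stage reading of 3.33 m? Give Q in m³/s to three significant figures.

65.4 m³/s

Q = 6.07 × (3.33 − 0.58)^2.35 = 6.07 × 2.75^2.35 = 65.41 m³/s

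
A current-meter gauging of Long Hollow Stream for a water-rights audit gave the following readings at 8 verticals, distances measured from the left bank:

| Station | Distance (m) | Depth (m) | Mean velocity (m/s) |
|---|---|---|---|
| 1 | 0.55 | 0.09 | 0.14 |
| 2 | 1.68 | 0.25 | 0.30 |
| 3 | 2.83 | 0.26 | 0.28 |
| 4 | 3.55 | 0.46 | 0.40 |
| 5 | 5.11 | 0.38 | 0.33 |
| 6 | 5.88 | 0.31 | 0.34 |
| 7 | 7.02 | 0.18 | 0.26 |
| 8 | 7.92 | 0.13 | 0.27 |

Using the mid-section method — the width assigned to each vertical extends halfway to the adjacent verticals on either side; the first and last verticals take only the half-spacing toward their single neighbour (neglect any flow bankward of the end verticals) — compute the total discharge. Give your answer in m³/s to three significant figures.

0.681 m³/s

w_1 = (1.68 − 0.55)/2 = 0.565 m; q_1 = 0.14 × 0.09 × 0.565 = 0.007119 m³/s
w_2 = (2.83 − 0.55)/2 = 1.14 m; q_2 = 0.30 × 0.25 × 1.14 = 0.08550 m³/s
w_3 = (3.55 − 1.68)/2 = 0.935 m; q_3 = 0.28 × 0.26 × 0.935 = 0.06807 m³/s
w_4 = (5.11 − 2.83)/2 = 1.14 m; q_4 = 0.40 × 0.46 × 1.14 = 0.2098 m³/s
w_5 = (5.88 − 3.55)/2 = 1.165 m; q_5 = 0.33 × 0.38 × 1.165 = 0.1461 m³/s
w_6 = (7.02 − 5.11)/2 = 0.955 m; q_6 = 0.34 × 0.31 × 0.955 = 0.1007 m³/s
w_7 = (7.92 − 5.88)/2 = 1.02 m; q_7 = 0.26 × 0.18 × 1.02 = 0.04774 m³/s
w_8 = (7.92 − 7.02)/2 = 0.45 m; q_8 = 0.27 × 0.13 × 0.45 = 0.01580 m³/s
Q = Σ qᵢ = 0.6807 m³/s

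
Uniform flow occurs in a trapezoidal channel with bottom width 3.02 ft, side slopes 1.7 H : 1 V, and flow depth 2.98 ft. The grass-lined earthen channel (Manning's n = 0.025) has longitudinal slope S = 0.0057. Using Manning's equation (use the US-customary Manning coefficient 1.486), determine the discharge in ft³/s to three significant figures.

150 ft³/s

A = (b + z·y)·y = (3.02 + 1.7×2.98)×2.98 = 24.10 ft²
P = b + 2y√(1+z²) = 3.02 + 2×2.98×√(1+1.7²) = 14.77 ft
R = A/P = 24.10/14.77 = 1.631 ft
Q = (1.486/n)·A·R^(2/3)·S^(1/2) = (1.486/0.025) × 24.10 × 1.631^(2/3) × 0.0057^(1/2) = 149.8 ft³/s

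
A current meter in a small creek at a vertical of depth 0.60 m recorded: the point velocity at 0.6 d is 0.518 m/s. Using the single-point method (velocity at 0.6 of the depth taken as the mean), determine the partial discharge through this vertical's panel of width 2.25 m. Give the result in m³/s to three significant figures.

0.699 m³/s

v̄ = v₀.₆ = 0.518 m/s
q = v̄ × d × w = 0.5180 × 0.60 × 2.25 = 0.6993 m³/s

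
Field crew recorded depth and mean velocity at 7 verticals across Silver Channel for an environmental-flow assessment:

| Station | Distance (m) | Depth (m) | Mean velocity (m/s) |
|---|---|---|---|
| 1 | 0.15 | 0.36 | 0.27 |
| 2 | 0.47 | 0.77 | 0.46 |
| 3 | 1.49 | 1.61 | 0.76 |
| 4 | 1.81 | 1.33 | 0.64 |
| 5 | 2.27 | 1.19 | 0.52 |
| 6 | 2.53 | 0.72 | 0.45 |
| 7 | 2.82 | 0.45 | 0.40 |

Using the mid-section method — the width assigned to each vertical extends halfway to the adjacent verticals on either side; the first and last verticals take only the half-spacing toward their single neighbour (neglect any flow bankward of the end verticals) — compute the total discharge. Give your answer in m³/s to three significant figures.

1.74 m³/s

w_1 = (0.47 − 0.15)/2 = 0.16 m; q_1 = 0.27 × 0.36 × 0.16 = 0.01555 m³/s
w_2 = (1.49 − 0.15)/2 = 0.67 m; q_2 = 0.46 × 0.77 × 0.67 = 0.2373 m³/s
w_3 = (1.81 − 0.47)/2 = 0.67 m; q_3 = 0.76 × 1.61 × 0.67 = 0.8198 m³/s
w_4 = (2.27 − 1.49)/2 = 0.39 m; q_4 = 0.64 × 1.33 × 0.39 = 0.3320 m³/s
w_5 = (2.53 − 1.81)/2 = 0.36 m; q_5 = 0.52 × 1.19 × 0.36 = 0.2228 m³/s
w_6 = (2.82 − 2.27)/2 = 0.275 m; q_6 = 0.45 × 0.72 × 0.275 = 0.08910 m³/s
w_7 = (2.82 − 2.53)/2 = 0.145 m; q_7 = 0.40 × 0.45 × 0.145 = 0.02610 m³/s
Q = Σ qᵢ = 1.743 m³/s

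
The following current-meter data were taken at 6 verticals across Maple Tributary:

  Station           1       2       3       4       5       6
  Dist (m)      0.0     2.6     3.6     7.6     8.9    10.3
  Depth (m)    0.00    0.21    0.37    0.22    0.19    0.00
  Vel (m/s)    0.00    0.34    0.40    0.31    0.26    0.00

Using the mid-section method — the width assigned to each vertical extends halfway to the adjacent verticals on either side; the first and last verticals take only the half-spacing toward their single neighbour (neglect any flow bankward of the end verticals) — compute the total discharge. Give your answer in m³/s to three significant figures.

w_2 = (3.6 − 0.0)/2 = 1.8 m; q_2 = 0.34 × 0.21 × 1.8 = 0.1285 m³/s
w_3 = (7.6 − 2.6)/2 = 2.5 m; q_3 = 0.40 × 0.37 × 2.5 = 0.3700 m³/s
w_4 = (8.9 − 3.6)/2 = 2.65 m; q_4 = 0.31 × 0.22 × 2.65 = 0.1807 m³/s
w_5 = (10.3 − 7.6)/2 = 1.35 m; q_5 = 0.26 × 0.19 × 1.35 = 0.06669 m³/s
Stations 1, 6 contribute zero (depth or velocity is 0).
Q = Σ qᵢ = 0.7459 m³/s

0.746 m³/s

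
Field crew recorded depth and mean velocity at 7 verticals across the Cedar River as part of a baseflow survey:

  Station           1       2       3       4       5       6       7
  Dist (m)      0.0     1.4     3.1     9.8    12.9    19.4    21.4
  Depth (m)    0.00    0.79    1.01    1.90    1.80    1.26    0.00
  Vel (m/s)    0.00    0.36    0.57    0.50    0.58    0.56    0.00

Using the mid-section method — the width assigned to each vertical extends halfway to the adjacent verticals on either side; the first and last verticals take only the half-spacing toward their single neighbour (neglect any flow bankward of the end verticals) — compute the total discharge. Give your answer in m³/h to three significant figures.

55900 m³/h

w_2 = (3.1 − 0.0)/2 = 1.55 m; q_2 = 0.36 × 0.79 × 1.55 = 0.4408 m³/s
w_3 = (9.8 − 1.4)/2 = 4.2 m; q_3 = 0.57 × 1.01 × 4.2 = 2.418 m³/s
w_4 = (12.9 − 3.1)/2 = 4.9 m; q_4 = 0.50 × 1.90 × 4.9 = 4.655 m³/s
w_5 = (19.4 − 9.8)/2 = 4.8 m; q_5 = 0.58 × 1.80 × 4.8 = 5.011 m³/s
w_6 = (21.4 − 12.9)/2 = 4.25 m; q_6 = 0.56 × 1.26 × 4.25 = 2.999 m³/s
Stations 1, 7 contribute zero (depth or velocity is 0).
Q = Σ qᵢ = 15.52 m³/s
= 15.52 × 3600 = 55890 m³/h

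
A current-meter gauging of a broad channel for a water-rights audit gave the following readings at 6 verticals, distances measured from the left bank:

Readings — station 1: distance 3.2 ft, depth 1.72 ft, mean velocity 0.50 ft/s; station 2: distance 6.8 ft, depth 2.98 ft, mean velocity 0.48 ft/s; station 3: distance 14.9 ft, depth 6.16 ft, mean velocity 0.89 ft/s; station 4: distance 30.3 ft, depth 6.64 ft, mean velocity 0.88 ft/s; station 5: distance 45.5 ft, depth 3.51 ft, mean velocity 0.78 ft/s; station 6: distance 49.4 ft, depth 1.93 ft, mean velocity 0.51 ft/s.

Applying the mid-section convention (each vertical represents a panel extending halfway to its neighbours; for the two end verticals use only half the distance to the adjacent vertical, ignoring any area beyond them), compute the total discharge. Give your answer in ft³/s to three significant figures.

w_1 = (6.8 − 3.2)/2 = 1.8 ft; q_1 = 0.50 × 1.72 × 1.8 = 1.548 ft³/s
w_2 = (14.9 − 3.2)/2 = 5.85 ft; q_2 = 0.48 × 2.98 × 5.85 = 8.368 ft³/s
w_3 = (30.3 − 6.8)/2 = 11.75 ft; q_3 = 0.89 × 6.16 × 11.75 = 64.42 ft³/s
w_4 = (45.5 − 14.9)/2 = 15.3 ft; q_4 = 0.88 × 6.64 × 15.3 = 89.40 ft³/s
w_5 = (49.4 − 30.3)/2 = 9.55 ft; q_5 = 0.78 × 3.51 × 9.55 = 26.15 ft³/s
w_6 = (49.4 − 45.5)/2 = 1.95 ft; q_6 = 0.51 × 1.93 × 1.95 = 1.919 ft³/s
Q = Σ qᵢ = 191.8 ft³/s

192 ft³/s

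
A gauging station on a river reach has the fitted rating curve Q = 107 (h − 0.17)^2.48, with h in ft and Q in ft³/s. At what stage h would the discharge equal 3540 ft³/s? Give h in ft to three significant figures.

4.27 ft

h − h₀ = (Q/C)^(1/b) = (3540/107)^(1/2.48) = 4.100 ft
h = 0.17 + 4.100 = 4.270 ft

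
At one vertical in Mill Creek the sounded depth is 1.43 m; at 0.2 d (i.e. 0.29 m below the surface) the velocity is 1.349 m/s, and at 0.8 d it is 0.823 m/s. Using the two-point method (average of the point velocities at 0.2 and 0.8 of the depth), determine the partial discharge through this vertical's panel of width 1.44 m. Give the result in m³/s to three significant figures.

2.24 m³/s

v̄ = (1.349 + 0.823) / 2 = 1.086 m/s
q = v̄ × d × w = 1.086 × 1.43 × 1.44 = 2.236 m³/s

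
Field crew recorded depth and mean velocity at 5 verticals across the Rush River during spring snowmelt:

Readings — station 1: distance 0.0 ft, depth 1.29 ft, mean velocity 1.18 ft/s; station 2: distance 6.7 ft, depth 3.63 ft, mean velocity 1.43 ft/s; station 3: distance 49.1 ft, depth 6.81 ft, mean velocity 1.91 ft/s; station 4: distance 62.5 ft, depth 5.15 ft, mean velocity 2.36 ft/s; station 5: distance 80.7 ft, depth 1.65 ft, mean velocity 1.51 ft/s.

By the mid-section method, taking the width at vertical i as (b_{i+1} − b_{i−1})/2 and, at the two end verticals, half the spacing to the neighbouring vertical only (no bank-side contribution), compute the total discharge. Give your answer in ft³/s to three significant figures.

w_1 = (6.7 − 0.0)/2 = 3.35 ft; q_1 = 1.18 × 1.29 × 3.35 = 5.099 ft³/s
w_2 = (49.1 − 0.0)/2 = 24.55 ft; q_2 = 1.43 × 3.63 × 24.55 = 127.4 ft³/s
w_3 = (62.5 − 6.7)/2 = 27.9 ft; q_3 = 1.91 × 6.81 × 27.9 = 362.9 ft³/s
w_4 = (80.7 − 49.1)/2 = 15.8 ft; q_4 = 2.36 × 5.15 × 15.8 = 192.0 ft³/s
w_5 = (80.7 − 62.5)/2 = 9.1 ft; q_5 = 1.51 × 1.65 × 9.1 = 22.67 ft³/s
Q = Σ qᵢ = 710.1 ft³/s

710 ft³/s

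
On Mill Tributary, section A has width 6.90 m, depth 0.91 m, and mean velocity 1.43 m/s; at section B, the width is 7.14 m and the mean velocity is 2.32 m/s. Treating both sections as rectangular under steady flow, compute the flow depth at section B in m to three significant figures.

0.542 m

Q = A₁V₁ = (6.90×0.91) × 1.43 = 8.979 m³/s
d₂ = Q/(b₂ V₂) = 8.979/(7.14×2.32) = 0.5421 m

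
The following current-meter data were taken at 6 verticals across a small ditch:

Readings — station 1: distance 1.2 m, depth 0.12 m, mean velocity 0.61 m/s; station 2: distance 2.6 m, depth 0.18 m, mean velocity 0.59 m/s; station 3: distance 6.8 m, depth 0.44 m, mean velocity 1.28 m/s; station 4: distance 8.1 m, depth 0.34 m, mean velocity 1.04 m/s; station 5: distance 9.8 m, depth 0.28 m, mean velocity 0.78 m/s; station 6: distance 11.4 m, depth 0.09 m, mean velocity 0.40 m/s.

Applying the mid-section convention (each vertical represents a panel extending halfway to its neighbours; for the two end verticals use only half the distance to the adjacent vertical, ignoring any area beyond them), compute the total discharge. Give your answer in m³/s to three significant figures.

2.82 m³/s

w_1 = (2.6 − 1.2)/2 = 0.7 m; q_1 = 0.61 × 0.12 × 0.7 = 0.05124 m³/s
w_2 = (6.8 − 1.2)/2 = 2.8 m; q_2 = 0.59 × 0.18 × 2.8 = 0.2974 m³/s
w_3 = (8.1 − 2.6)/2 = 2.75 m; q_3 = 1.28 × 0.44 × 2.75 = 1.549 m³/s
w_4 = (9.8 − 6.8)/2 = 1.5 m; q_4 = 1.04 × 0.34 × 1.5 = 0.5304 m³/s
w_5 = (11.4 − 8.1)/2 = 1.65 m; q_5 = 0.78 × 0.28 × 1.65 = 0.3604 m³/s
w_6 = (11.4 − 9.8)/2 = 0.8 m; q_6 = 0.40 × 0.09 × 0.8 = 0.02880 m³/s
Q = Σ qᵢ = 2.817 m³/s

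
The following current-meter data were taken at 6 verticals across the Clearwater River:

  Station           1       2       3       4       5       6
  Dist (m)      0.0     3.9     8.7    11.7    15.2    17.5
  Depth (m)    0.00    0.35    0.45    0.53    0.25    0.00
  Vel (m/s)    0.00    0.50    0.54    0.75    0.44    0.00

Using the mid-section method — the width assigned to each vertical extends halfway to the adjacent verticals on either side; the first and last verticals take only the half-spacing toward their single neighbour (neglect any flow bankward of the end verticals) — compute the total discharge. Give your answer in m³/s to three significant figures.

3.32 m³/s

w_2 = (8.7 − 0.0)/2 = 4.35 m; q_2 = 0.50 × 0.35 × 4.35 = 0.7613 m³/s
w_3 = (11.7 − 3.9)/2 = 3.9 m; q_3 = 0.54 × 0.45 × 3.9 = 0.9477 m³/s
w_4 = (15.2 − 8.7)/2 = 3.25 m; q_4 = 0.75 × 0.53 × 3.25 = 1.292 m³/s
w_5 = (17.5 − 11.7)/2 = 2.9 m; q_5 = 0.44 × 0.25 × 2.9 = 0.3190 m³/s
Stations 1, 6 contribute zero (depth or velocity is 0).
Q = Σ qᵢ = 3.320 m³/s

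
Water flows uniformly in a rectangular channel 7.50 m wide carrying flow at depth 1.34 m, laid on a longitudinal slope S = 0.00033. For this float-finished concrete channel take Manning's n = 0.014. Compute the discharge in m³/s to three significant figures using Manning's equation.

12.9 m³/s

A = b·y = 7.50 × 1.34 = 10.05 m²
P = b + 2y = 7.50 + 2×1.34 = 10.18 m
R = A/P = 10.05/10.18 = 0.9872 m
Q = (1/n)·A·R^(2/3)·S^(1/2) = (1/0.014) × 10.05 × 0.9872^(2/3) × 0.00033^(1/2) = 12.93 m³/s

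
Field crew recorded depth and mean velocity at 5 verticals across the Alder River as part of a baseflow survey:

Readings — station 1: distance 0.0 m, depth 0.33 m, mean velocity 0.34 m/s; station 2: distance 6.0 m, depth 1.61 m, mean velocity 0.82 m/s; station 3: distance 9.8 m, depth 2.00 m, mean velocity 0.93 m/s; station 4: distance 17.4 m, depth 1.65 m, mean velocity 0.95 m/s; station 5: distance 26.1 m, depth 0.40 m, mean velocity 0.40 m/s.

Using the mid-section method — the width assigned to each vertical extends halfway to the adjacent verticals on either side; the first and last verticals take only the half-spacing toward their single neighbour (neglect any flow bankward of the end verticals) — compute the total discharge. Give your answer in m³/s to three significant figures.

30.9 m³/s

w_1 = (6.0 − 0.0)/2 = 3 m; q_1 = 0.34 × 0.33 × 3 = 0.3366 m³/s
w_2 = (9.8 − 0.0)/2 = 4.9 m; q_2 = 0.82 × 1.61 × 4.9 = 6.469 m³/s
w_3 = (17.4 − 6.0)/2 = 5.7 m; q_3 = 0.93 × 2.00 × 5.7 = 10.60 m³/s
w_4 = (26.1 − 9.8)/2 = 8.15 m; q_4 = 0.95 × 1.65 × 8.15 = 12.78 m³/s
w_5 = (26.1 − 17.4)/2 = 4.35 m; q_5 = 0.40 × 0.40 × 4.35 = 0.6960 m³/s
Q = Σ qᵢ = 30.88 m³/s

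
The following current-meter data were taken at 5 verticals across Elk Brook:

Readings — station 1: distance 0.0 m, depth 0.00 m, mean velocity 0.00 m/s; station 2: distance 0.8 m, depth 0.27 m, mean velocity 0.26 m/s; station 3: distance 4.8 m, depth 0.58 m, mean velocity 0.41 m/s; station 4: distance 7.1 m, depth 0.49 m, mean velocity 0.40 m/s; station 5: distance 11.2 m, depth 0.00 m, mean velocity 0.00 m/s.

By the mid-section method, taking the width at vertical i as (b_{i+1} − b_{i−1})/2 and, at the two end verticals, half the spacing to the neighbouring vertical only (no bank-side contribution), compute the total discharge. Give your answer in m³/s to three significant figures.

1.54 m³/s

w_2 = (4.8 − 0.0)/2 = 2.4 m; q_2 = 0.26 × 0.27 × 2.4 = 0.1685 m³/s
w_3 = (7.1 − 0.8)/2 = 3.15 m; q_3 = 0.41 × 0.58 × 3.15 = 0.7491 m³/s
w_4 = (11.2 − 4.8)/2 = 3.2 m; q_4 = 0.40 × 0.49 × 3.2 = 0.6272 m³/s
Stations 1, 5 contribute zero (depth or velocity is 0).
Q = Σ qᵢ = 1.545 m³/s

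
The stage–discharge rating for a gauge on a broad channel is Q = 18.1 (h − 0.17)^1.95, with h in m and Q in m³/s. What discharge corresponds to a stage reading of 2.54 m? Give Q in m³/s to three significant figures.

97.4 m³/s

Q = 18.1 × (2.54 − 0.17)^1.95 = 18.1 × 2.37^1.95 = 97.37 m³/s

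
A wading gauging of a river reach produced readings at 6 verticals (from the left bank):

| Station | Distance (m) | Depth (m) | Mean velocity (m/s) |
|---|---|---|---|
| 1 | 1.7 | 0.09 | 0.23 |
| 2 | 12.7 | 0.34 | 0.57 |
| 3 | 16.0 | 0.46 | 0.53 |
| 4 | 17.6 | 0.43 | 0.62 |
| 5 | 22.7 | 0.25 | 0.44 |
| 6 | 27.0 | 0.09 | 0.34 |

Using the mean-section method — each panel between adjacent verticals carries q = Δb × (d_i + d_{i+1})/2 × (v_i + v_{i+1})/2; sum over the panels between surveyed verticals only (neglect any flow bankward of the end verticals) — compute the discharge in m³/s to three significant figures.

3.29 m³/s

Panel 1-2: Δb = 11 m, d̄ = (0.09+0.34)/2 = 0.215, v̄ = (0.23+0.57)/2 = 0.4 → q = 11×0.215×0.4 = 0.9460 m³/s
Panel 2-3: Δb = 3.3 m, d̄ = (0.34+0.46)/2 = 0.4, v̄ = (0.57+0.53)/2 = 0.55 → q = 3.3×0.4×0.55 = 0.7260 m³/s
Panel 3-4: Δb = 1.6 m, d̄ = (0.46+0.43)/2 = 0.445, v̄ = (0.53+0.62)/2 = 0.575 → q = 1.6×0.445×0.575 = 0.4094 m³/s
Panel 4-5: Δb = 5.1 m, d̄ = (0.43+0.25)/2 = 0.34, v̄ = (0.62+0.44)/2 = 0.53 → q = 5.1×0.34×0.53 = 0.9190 m³/s
Panel 5-6: Δb = 4.3 m, d̄ = (0.25+0.09)/2 = 0.17, v̄ = (0.44+0.34)/2 = 0.39 → q = 4.3×0.17×0.39 = 0.2851 m³/s
Q = Σ q = 3.286 m³/s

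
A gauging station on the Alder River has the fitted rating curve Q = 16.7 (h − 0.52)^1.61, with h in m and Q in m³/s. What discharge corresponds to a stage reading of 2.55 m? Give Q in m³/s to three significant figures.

52.2 m³/s

Q = 16.7 × (2.55 − 0.52)^1.61 = 16.7 × 2.03^1.61 = 52.21 m³/s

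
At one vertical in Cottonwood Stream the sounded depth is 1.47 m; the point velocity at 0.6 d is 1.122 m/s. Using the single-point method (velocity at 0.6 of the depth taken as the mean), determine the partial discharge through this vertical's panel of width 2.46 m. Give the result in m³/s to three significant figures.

v̄ = v₀.₆ = 1.122 m/s
q = v̄ × d × w = 1.122 × 1.47 × 2.46 = 4.057 m³/s

4.06 m³/s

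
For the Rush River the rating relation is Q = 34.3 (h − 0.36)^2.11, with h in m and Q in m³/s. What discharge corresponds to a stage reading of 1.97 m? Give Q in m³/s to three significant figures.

93.7 m³/s

Q = 34.3 × (1.97 − 0.36)^2.11 = 34.3 × 1.61^2.11 = 93.69 m³/s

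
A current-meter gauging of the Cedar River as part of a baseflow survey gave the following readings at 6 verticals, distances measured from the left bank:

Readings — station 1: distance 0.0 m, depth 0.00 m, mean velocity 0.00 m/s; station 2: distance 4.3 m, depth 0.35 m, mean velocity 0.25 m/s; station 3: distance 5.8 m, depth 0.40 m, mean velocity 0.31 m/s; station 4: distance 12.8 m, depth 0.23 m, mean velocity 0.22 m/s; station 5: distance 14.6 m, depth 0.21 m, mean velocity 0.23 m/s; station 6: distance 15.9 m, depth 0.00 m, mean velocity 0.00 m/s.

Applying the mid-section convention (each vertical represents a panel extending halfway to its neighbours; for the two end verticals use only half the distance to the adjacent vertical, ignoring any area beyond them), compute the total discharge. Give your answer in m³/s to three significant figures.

w_2 = (5.8 − 0.0)/2 = 2.9 m; q_2 = 0.25 × 0.35 × 2.9 = 0.2538 m³/s
w_3 = (12.8 − 4.3)/2 = 4.25 m; q_3 = 0.31 × 0.40 × 4.25 = 0.5270 m³/s
w_4 = (14.6 − 5.8)/2 = 4.4 m; q_4 = 0.22 × 0.23 × 4.4 = 0.2226 m³/s
w_5 = (15.9 − 12.8)/2 = 1.55 m; q_5 = 0.23 × 0.21 × 1.55 = 0.07487 m³/s
Stations 1, 6 contribute zero (depth or velocity is 0).
Q = Σ qᵢ = 1.078 m³/s

1.08 m³/s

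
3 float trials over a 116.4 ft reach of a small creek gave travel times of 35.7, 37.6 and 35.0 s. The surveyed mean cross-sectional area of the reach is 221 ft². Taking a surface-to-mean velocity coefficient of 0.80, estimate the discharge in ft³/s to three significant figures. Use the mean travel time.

t̄ = (35.7 + 37.6 + 35.0) / 3 = 36.1 s
v_surface = L / t̄ = 116.4 / 36.1 = 3.224 ft/s
v_mean = 0.80 × 3.224 = 2.580 ft/s
Q = A × v_mean = 221 × 2.580 = 570.1 ft³/s

570 ft³/s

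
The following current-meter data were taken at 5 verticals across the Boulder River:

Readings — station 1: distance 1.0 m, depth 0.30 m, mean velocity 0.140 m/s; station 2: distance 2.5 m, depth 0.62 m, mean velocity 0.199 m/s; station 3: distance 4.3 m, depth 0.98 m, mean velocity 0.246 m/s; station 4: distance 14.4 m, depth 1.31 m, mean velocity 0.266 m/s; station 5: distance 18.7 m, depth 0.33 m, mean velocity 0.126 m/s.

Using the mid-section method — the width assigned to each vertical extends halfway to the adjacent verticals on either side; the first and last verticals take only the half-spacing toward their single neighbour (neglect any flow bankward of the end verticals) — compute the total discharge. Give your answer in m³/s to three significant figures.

w_1 = (2.5 − 1.0)/2 = 0.75 m; q_1 = 0.140 × 0.30 × 0.75 = 0.03150 m³/s
w_2 = (4.3 − 1.0)/2 = 1.65 m; q_2 = 0.199 × 0.62 × 1.65 = 0.2036 m³/s
w_3 = (14.4 − 2.5)/2 = 5.95 m; q_3 = 0.246 × 0.98 × 5.95 = 1.434 m³/s
w_4 = (18.7 − 4.3)/2 = 7.2 m; q_4 = 0.266 × 1.31 × 7.2 = 2.509 m³/s
w_5 = (18.7 − 14.4)/2 = 2.15 m; q_5 = 0.126 × 0.33 × 2.15 = 0.08940 m³/s
Q = Σ qᵢ = 4.268 m³/s

4.27 m³/s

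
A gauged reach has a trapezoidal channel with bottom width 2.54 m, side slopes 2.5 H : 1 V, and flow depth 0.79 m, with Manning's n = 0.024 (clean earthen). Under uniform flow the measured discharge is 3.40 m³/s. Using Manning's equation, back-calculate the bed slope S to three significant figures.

0.00124

A = (b + z·y)·y = (2.54 + 2.5×0.79)×0.79 = 3.567 m²
P = b + 2y√(1+z²) = 2.54 + 2×0.79×√(1+2.5²) = 6.794 m
R = A/P = 3.567/6.794 = 0.5250 m
S = (Q·n / (1·A·R^(2/3)))² = (3.40×0.024 / (1×3.567×0.6508))² = 0.001236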